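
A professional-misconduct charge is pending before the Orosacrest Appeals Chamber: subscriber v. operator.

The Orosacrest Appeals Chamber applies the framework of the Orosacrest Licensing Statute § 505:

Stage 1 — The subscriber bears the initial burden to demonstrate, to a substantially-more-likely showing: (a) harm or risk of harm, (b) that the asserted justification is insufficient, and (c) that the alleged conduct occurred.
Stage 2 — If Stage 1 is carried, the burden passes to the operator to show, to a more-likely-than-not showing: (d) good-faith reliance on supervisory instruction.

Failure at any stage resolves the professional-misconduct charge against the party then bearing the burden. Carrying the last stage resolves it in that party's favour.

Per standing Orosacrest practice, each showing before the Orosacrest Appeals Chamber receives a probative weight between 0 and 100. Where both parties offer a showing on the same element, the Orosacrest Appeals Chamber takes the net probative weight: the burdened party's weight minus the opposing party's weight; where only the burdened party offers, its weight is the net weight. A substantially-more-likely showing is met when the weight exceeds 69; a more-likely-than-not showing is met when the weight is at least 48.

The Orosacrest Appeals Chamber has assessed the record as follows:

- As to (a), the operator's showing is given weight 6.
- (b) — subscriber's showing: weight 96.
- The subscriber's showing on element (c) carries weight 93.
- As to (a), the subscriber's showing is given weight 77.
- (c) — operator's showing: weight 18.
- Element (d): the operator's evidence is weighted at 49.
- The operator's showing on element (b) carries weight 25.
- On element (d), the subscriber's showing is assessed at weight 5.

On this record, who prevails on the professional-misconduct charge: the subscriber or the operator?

subscriber

Stage 1 (subscriber, a substantially-more-likely showing, weight exceeds 69): (a) net 77−6=71 > 69 — meets; (b) net 96−25=71 > 69 — meets; (c) net 93−18=75 > 69 — meets.
  Stage 1 carried; the burden shifts to the operator.
Stage 2 (operator, a more-likely-than-not showing, weight is at least 48): (d) net 49−5=44 < 48 — fails.
  Stage 2 not carried; the operator fails its burden.
The analysis ends at Stage 2; the subscriber prevails.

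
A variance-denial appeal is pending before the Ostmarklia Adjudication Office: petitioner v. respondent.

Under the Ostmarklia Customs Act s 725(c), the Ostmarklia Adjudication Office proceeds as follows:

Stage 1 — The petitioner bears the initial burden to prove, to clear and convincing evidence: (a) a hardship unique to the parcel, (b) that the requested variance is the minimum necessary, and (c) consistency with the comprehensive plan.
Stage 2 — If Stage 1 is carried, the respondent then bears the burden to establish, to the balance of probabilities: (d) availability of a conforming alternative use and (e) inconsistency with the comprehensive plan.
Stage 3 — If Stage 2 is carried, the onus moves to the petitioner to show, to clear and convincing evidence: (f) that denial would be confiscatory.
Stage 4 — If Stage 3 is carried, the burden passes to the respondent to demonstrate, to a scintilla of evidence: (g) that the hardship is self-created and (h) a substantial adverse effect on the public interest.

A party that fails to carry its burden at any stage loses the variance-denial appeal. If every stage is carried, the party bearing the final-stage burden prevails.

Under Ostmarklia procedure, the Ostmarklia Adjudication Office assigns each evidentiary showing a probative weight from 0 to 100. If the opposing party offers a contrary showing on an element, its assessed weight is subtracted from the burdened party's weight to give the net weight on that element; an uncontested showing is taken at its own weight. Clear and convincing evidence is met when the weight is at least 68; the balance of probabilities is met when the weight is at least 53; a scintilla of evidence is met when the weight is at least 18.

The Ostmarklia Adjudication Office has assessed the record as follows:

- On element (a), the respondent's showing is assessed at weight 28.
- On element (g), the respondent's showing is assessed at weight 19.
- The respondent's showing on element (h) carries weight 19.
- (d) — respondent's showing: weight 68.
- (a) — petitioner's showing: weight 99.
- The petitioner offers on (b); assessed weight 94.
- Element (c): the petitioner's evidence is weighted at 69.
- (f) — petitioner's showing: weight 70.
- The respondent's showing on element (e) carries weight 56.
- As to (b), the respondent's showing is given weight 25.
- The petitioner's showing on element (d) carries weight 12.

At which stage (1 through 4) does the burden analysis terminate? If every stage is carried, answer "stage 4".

stage 4

At Stage 1 the petitioner must meet clear and convincing evidence (weight is at least 68): on (a) the weight is 99 less the opposing 28 gives net 71, ≥ 68, so (a) meets the standard; on (b) the weight is 94 less the opposing 25 gives net 69, ≥ 68, so (b) meets the standard; on (c) the weight is 69, ≥ 68, so (c) meets the standard.
  Stage 1 carried; the burden shifts to the respondent.
At Stage 2 the respondent must meet the balance of probabilities (weight is at least 53): on (d) the weight is 68 less the opposing 12 gives net 56, which does reach 53, so (d) meets the standard; on (e) the weight is 56, which does reach 53, so (e) meets the standard.
  The respondent carries Stage 2; the petitioner now bears the burden.
At Stage 3 the petitioner must meet clear and convincing evidence (weight is at least 68): on (f) the weight is 70, ≥ 68, so (f) meets the standard.
  All elements met. The burden passes to the respondent.
At Stage 4 the respondent must meet a scintilla of evidence (weight is at least 18): on (g) the weight is 19, which does reach 18, so (g) meets the standard; on (h) the weight is 19, ≥ 18, so (h) meets the standard.
  Stage 4 carried; the final stage is satisfied.
Every stage carried; the respondent prevails.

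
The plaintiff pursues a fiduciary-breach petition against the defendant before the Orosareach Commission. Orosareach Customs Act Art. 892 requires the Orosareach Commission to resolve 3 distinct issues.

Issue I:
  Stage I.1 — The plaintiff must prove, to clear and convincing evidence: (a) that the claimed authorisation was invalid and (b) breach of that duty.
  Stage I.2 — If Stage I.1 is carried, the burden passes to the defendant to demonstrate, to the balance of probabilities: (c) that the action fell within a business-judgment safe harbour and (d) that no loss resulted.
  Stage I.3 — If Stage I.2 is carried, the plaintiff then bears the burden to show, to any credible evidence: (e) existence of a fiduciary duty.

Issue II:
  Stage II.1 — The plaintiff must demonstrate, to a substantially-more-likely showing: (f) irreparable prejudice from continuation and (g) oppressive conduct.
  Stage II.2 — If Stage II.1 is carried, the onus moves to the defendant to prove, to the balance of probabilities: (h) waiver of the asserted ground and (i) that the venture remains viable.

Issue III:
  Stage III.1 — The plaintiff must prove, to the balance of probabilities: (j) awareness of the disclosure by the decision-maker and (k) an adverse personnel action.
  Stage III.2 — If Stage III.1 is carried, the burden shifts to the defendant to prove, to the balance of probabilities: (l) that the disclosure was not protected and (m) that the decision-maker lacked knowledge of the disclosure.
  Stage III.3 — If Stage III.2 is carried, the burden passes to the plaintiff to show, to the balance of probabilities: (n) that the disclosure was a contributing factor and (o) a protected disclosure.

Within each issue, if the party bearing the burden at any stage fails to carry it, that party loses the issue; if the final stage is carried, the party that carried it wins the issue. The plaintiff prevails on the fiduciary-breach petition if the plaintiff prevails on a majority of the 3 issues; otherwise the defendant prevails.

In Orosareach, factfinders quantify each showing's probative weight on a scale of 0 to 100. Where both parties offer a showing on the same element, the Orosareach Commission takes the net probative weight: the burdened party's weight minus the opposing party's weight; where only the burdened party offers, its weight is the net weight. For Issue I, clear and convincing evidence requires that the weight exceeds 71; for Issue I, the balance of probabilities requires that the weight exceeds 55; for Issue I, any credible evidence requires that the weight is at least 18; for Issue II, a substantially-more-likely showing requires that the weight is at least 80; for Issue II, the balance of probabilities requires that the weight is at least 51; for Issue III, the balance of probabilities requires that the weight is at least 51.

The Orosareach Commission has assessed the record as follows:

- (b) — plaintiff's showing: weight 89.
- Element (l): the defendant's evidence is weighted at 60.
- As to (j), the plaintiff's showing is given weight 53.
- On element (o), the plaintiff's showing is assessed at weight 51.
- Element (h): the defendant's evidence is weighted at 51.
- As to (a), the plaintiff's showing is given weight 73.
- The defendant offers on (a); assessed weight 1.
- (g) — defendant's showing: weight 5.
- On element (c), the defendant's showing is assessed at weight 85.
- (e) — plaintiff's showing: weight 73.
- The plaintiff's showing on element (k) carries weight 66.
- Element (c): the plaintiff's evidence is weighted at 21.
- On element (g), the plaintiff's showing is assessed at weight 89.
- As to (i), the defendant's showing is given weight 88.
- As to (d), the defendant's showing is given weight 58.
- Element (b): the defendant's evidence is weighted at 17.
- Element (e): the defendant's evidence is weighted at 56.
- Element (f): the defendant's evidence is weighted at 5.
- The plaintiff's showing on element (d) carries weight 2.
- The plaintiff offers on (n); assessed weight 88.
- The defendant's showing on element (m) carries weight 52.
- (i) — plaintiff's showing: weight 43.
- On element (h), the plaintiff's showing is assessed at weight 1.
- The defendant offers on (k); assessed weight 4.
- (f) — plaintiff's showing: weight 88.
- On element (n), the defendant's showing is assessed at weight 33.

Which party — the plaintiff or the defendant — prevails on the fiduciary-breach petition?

plaintiff

— Issue I —
At Stage I.1 the plaintiff must meet clear and convincing evidence (weight exceeds 71): on (a) the weight is 73 less the opposing 1 gives net 72, > 71, so (a) meets the standard; on (b) the weight is 89 less the opposing 17 gives net 72, which does exceed 71, so (b) meets the standard.
  Stage I.1 is satisfied; the onus moves to the defendant.
At Stage I.2 the defendant must meet the balance of probabilities (weight exceeds 55): on (c) the weight is 85 less the opposing 21 gives net 64, which does exceed 55, so (c) meets the standard; on (d) the weight is 58 less the opposing 2 gives net 56, > 55, so (d) meets the standard.
  Stage I.2 is satisfied; the onus moves to the plaintiff.
At Stage I.3 the plaintiff must meet any credible evidence (weight is at least 18): on (e) the weight is 73 less the opposing 56 gives net 17, which does not reach 18, so (e) does not meet the standard.
  The plaintiff does not carry Stage I.3.
The defendant prevails on this issue.
— Issue II —
Stage II.1 — burden on plaintiff; standard: a substantially-more-likely showing (weight is at least 80).
    (f): 88 − 5 = 83 ≥ 80 [met]
    (g): 89 − 5 = 84 ≥ 80 [met]
  The plaintiff carries Stage II.1; the defendant now bears the burden.
Stage II.2 — burden on defendant; standard: the balance of probabilities (weight is at least 51).
    (h): 51 − 1 = 50 < 51 [not met]
    (i): 88 − 43 = 45 < 51 [not met]
  Stage II.2 not carried; the defendant fails its burden.
The plaintiff prevails on this issue.
— Issue III —
Stage III.1 — burden on plaintiff; standard: the balance of probabilities (weight is at least 51).
    (j): 53 ≥ 51 [met]
    (k): 66 − 4 = 62 ≥ 51 [met]
  Stage III.1 carried; the burden shifts to the defendant.
Stage III.2 — burden on defendant; standard: the balance of probabilities (weight is at least 51).
    (l): 60 ≥ 51 [met]
    (m): 52 ≥ 51 [met]
  Stage III.2 is satisfied; the onus moves to the plaintiff.
Stage III.3 — burden on plaintiff; standard: the balance of probabilities (weight is at least 51).
    (n): 88 − 33 = 55 ≥ 51 [met]
    (o): 51 ≥ 51 [met]
  The plaintiff carries the last stage.
All stages carried — the plaintiff prevails on this issue.
Per-issue: Issue I → defendant; Issue II → plaintiff; Issue III → plaintiff. The plaintiff must prevail on a majority of issues; overall, the plaintiff prevails.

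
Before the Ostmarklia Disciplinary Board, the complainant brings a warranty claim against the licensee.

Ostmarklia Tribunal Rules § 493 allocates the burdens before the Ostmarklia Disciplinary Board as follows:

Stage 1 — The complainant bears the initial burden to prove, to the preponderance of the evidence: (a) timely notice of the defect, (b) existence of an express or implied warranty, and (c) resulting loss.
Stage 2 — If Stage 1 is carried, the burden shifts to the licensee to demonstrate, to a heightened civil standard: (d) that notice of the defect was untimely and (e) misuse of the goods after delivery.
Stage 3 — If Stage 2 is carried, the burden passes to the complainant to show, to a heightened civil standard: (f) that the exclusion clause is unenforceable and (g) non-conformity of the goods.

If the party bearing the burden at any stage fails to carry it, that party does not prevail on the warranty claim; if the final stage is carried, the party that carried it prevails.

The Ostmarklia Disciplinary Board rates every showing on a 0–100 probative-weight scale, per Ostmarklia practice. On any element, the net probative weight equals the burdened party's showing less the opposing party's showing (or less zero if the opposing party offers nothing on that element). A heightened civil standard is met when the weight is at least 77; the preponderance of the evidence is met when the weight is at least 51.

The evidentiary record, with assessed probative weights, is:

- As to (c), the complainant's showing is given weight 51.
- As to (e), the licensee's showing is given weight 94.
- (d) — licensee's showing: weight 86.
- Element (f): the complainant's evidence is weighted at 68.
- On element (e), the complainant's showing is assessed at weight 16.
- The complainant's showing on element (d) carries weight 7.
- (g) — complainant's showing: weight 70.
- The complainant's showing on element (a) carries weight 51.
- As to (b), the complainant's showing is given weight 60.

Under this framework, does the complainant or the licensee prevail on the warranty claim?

licensee

At Stage 1 the complainant must meet the preponderance of the evidence (weight is at least 51): on (a) the weight is 51, which does reach 51, so (a) meets the standard; on (b) the weight is 60, ≥ 51, so (b) meets the standard; on (c) the weight is 51, which does reach 51, so (c) meets the standard.
  Stage 1 is satisfied; the onus moves to the licensee.
At Stage 2 the licensee must meet a heightened civil standard (weight is at least 77): on (d) the weight is 86 less the opposing 7 gives net 79, which does reach 77, so (d) meets the standard; on (e) the weight is 94 less the opposing 16 gives net 78, ≥ 77, so (e) meets the standard.
  Stage 2 is satisfied; the onus moves to the complainant.
At Stage 3 the complainant must meet a heightened civil standard (weight is at least 77): on (f) the weight is 68, < 77, so (f) does not meet the standard; on (g) the weight is 70, < 77, so (g) does not meet the standard.
  Not every element is met, so the complainant fails to carry Stage 3.
The licensee prevails.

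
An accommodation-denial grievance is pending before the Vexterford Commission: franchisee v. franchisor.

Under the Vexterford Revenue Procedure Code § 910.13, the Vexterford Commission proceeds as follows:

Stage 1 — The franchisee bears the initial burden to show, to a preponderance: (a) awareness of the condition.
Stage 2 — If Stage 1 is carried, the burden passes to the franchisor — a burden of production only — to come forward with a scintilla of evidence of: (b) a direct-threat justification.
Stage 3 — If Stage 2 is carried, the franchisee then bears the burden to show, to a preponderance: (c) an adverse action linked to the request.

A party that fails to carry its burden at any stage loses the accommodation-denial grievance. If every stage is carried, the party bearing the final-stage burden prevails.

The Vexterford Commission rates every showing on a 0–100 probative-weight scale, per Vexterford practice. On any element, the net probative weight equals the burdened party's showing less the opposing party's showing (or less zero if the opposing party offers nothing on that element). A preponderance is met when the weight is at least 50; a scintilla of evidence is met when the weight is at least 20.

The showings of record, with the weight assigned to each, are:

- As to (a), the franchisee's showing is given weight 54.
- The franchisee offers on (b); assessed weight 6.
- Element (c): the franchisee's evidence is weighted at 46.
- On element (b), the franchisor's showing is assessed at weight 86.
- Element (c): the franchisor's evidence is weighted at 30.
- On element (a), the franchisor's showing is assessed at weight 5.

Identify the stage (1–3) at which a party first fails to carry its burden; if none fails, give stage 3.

stage 1

At Stage 1 the franchisee must meet a preponderance (weight is at least 50): on (a) the weight is 54 less the opposing 5 gives net 49, < 50, so (a) does not meet the standard.
  Not every element is met, so the franchisee fails to carry Stage 1.
The analysis ends at Stage 1; the franchisor prevails.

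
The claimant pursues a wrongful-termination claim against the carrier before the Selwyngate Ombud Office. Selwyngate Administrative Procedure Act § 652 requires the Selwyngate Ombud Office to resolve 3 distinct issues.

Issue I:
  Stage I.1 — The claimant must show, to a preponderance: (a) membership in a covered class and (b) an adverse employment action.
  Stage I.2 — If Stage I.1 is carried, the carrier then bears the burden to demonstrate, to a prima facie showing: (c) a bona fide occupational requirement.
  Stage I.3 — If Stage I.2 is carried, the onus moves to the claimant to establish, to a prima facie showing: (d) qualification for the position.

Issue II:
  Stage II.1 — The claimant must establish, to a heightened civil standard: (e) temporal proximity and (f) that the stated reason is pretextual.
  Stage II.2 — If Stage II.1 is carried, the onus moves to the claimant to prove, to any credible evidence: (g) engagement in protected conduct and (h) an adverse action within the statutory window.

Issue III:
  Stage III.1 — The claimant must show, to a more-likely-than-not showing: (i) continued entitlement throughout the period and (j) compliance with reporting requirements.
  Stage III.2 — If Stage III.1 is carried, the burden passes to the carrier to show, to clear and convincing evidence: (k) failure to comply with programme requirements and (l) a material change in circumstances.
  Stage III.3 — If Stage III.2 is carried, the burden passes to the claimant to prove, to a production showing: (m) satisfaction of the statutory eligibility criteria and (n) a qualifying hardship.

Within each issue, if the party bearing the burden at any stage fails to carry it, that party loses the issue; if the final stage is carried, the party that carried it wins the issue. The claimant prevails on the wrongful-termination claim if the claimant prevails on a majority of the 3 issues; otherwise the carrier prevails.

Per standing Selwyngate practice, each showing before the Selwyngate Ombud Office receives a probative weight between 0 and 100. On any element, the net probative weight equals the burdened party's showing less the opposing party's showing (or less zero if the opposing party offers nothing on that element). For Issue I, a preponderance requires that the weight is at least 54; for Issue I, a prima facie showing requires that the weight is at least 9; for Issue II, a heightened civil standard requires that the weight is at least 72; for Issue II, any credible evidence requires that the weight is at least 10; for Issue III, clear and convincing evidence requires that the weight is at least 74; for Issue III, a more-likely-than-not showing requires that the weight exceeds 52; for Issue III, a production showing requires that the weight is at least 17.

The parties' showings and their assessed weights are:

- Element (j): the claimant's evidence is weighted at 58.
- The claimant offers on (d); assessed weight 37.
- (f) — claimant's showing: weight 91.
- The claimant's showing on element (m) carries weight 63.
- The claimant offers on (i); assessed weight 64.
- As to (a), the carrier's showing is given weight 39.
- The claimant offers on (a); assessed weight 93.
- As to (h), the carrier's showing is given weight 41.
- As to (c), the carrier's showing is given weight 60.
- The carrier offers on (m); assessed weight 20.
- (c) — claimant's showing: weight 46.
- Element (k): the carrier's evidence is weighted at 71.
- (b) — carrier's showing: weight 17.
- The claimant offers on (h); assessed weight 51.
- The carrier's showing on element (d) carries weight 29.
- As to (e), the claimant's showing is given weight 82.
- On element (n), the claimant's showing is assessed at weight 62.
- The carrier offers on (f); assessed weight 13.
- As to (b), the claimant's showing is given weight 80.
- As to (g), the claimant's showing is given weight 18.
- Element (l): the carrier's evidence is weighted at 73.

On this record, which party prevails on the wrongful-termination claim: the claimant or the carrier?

claimant

— Issue I —
At Stage I.1 the claimant must meet a preponderance (weight is at least 54): on (a) the weight is 93 less the opposing 39 gives net 54, ≥ 54, so (a) meets the standard; on (b) the weight is 80 less the opposing 17 gives net 63, which does reach 54, so (b) meets the standard.
  Stage I.1 carried; the burden shifts to the carrier.
At Stage I.2 the carrier must meet a prima facie showing (weight is at least 9): on (c) the weight is 60 less the opposing 46 gives net 14, which does reach 9, so (c) meets the standard.
  All elements met. The burden passes to the claimant.
At Stage I.3 the claimant must meet a prima facie showing (weight is at least 9): on (d) the weight is 37 less the opposing 29 gives net 8, which does not reach 9, so (d) does not meet the standard.
  The claimant does not carry Stage I.3.
The analysis ends at Stage I.3; the carrier prevails on this issue.
— Issue II —
Stage II.1 (claimant, a heightened civil standard, weight is at least 72): (e) 82 ≥ 72 — meets; (f) net 91−13=78 ≥ 72 — meets.
  Stage II.1 is satisfied; the claimant continues to bear the burden.
Stage II.2 (claimant, any credible evidence, weight is at least 10): (g) 18 ≥ 10 — meets; (h) net 51−41=10 ≥ 10 — meets.
  The claimant carries the last stage.
With every stage satisfied, the claimant prevails on this issue.
— Issue III —
Stage III.1 (claimant, a more-likely-than-not showing, weight exceeds 52): (i) 64 > 52 — meets; (j) 58 > 52 — meets.
  Stage III.1 is satisfied; the onus moves to the carrier.
Stage III.2 (carrier, clear and convincing evidence, weight is at least 74): (k) 71 < 74 — fails; (l) 73 < 74 — fails.
  The carrier does not carry Stage III.2.
So the claimant prevails on this issue.
Per-issue: Issue I → carrier; Issue II → claimant; Issue III → claimant. The claimant must prevail on a majority of issues; overall, the claimant prevails.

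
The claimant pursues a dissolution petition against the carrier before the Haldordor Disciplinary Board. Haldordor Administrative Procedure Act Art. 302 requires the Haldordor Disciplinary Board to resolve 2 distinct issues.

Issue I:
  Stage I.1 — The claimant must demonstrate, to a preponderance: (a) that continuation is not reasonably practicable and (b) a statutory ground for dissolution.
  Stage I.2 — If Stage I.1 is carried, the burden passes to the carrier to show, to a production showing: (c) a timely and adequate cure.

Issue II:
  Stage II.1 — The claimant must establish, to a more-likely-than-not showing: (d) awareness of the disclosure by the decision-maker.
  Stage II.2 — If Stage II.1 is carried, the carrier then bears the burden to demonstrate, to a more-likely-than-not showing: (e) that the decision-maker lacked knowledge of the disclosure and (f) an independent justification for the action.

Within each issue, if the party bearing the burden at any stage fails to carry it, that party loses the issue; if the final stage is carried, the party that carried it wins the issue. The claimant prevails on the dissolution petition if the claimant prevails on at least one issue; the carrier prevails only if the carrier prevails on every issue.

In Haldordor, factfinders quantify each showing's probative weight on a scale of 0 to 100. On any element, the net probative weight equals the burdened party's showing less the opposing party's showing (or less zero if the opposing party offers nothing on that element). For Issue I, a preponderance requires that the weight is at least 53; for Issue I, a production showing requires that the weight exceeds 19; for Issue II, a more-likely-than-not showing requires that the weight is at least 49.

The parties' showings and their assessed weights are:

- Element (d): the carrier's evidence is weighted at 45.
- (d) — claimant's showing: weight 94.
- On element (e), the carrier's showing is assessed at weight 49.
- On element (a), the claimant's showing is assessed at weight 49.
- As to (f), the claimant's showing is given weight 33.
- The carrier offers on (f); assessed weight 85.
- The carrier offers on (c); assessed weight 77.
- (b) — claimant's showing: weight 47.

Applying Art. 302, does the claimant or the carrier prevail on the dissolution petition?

carrier

— Issue I —
At Stage I.1 the claimant must meet a preponderance (weight is at least 53): on (a) the weight is 49, which does not reach 53, so (a) does not meet the standard; on (b) the weight is 47, which does not reach 53, so (b) does not meet the standard.
  The claimant does not carry Stage I.1.
So the carrier prevails on this issue.
— Issue II —
Stage II.1 — burden on claimant; standard: a more-likely-than-not showing (weight is at least 49).
    (d): 94 − 45 = 49 ≥ 49 [met]
  All elements met. The burden passes to the carrier.
Stage II.2 — burden on carrier; standard: a more-likely-than-not showing (weight is at least 49).
    (e): 49 ≥ 49 [met]
    (f): 85 − 33 = 52 ≥ 49 [met]
  Stage II.2 carried; the final stage is satisfied.
All stages carried — the carrier prevails on this issue.
Per-issue: Issue I → carrier; Issue II → carrier. The claimant must prevail on at least one issue; overall, the carrier prevails.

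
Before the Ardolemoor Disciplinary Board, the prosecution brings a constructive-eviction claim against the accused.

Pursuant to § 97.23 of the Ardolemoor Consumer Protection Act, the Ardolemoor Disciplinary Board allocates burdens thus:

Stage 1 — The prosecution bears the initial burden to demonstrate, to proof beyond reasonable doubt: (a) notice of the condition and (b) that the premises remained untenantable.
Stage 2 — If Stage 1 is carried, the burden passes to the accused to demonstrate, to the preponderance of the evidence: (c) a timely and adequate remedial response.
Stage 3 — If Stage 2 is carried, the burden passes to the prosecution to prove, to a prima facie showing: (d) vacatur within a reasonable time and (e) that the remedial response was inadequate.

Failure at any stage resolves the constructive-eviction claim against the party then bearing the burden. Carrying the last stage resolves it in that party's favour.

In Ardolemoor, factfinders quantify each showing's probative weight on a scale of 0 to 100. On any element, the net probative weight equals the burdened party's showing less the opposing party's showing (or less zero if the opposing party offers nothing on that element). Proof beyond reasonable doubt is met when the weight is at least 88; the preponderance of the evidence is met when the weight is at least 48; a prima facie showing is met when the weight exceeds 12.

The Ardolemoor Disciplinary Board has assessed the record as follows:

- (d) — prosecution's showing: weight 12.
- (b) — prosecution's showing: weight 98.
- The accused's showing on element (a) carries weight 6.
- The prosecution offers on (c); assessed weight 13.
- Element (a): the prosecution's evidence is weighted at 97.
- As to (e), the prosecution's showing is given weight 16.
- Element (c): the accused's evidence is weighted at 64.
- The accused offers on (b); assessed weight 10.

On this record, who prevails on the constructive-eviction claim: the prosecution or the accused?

accused

Stage 1 (prosecution, proof beyond reasonable doubt, weight is at least 88): (a) net 97−6=91 ≥ 88 — meets; (b) net 98−10=88 ≥ 88 — meets.
  Stage 1 is satisfied; the onus moves to the accused.
Stage 2 (accused, the preponderance of the evidence, weight is at least 48): (c) net 64−13=51 ≥ 48 — meets.
  The accused carries Stage 2; the prosecution now bears the burden.
Stage 3 (prosecution, a prima facie showing, weight exceeds 12): (d) 12 ≤ 12 — fails; (e) 16 > 12 — meets.
  Not every element is met, so the prosecution fails to carry Stage 3.
So the accused prevails.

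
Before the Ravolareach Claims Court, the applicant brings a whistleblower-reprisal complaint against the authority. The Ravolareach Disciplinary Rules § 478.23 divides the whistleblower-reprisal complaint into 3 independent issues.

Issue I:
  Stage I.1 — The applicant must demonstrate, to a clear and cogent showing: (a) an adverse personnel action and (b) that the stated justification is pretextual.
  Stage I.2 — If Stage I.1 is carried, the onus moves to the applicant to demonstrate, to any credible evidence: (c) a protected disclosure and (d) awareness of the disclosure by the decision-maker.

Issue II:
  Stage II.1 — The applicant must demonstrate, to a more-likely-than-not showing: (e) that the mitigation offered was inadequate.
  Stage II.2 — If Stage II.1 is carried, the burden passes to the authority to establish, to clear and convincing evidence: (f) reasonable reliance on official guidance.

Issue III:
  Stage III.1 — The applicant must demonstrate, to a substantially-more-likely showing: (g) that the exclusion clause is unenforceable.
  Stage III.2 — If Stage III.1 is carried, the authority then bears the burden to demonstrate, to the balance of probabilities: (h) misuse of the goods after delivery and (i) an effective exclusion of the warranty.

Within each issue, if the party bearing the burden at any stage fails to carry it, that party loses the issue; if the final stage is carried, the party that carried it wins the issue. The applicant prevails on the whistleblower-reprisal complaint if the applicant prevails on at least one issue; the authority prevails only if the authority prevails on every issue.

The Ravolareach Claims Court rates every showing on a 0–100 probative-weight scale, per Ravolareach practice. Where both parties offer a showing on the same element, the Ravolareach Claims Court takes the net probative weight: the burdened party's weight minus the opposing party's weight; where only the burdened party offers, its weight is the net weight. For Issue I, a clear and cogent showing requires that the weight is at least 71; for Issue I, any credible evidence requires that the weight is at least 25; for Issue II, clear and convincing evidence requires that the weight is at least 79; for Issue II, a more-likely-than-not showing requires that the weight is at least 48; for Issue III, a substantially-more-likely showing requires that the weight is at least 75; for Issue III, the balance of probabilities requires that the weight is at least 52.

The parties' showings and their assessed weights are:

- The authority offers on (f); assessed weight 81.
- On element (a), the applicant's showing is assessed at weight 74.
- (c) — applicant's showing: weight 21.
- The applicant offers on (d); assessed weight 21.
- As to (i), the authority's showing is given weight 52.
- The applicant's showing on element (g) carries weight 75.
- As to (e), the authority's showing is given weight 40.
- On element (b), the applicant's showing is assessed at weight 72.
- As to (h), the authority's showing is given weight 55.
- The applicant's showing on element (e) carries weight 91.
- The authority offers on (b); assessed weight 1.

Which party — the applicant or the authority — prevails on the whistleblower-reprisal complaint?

— Issue I —
Stage I.1 — burden on applicant; standard: a clear and cogent showing (weight is at least 71).
    (a): 74 ≥ 71 [met]
    (b): 72 − 1 = 71 ≥ 71 [met]
  All elements met. The applicant retains the burden for Stage I.2.
Stage I.2 — burden on applicant; standard: any credible evidence (weight is at least 25).
    (c): 21 < 25 [not met]
    (d): 21 < 25 [not met]
  Stage I.2 not carried; the applicant fails its burden.
The analysis ends at Stage I.2; the authority prevails on this issue.
— Issue II —
Stage II.1 (applicant, a more-likely-than-not showing, weight is at least 48): (e) net 91−40=51 ≥ 48 — meets.
  All elements met. The burden passes to the authority.
Stage II.2 (authority, clear and convincing evidence, weight is at least 79): (f) 81 ≥ 79 — meets.
  Stage II.2 carried; the final stage is satisfied.
All stages carried — the authority prevails on this issue.
— Issue III —
Stage III.1 (applicant, a substantially-more-likely showing, weight is at least 75): (g) 75 ≥ 75 — meets.
  All elements met. The burden passes to the authority.
Stage III.2 (authority, the balance of probabilities, weight is at least 52): (h) 55 ≥ 52 — meets; (i) 52 ≥ 52 — meets.
  Stage III.2 carried; the final stage is satisfied.
All stages carried — the authority prevails on this issue.
Per-issue: Issue I → authority; Issue II → authority; Issue III → authority. The applicant must prevail on at least one issue; overall, the authority prevails.

authority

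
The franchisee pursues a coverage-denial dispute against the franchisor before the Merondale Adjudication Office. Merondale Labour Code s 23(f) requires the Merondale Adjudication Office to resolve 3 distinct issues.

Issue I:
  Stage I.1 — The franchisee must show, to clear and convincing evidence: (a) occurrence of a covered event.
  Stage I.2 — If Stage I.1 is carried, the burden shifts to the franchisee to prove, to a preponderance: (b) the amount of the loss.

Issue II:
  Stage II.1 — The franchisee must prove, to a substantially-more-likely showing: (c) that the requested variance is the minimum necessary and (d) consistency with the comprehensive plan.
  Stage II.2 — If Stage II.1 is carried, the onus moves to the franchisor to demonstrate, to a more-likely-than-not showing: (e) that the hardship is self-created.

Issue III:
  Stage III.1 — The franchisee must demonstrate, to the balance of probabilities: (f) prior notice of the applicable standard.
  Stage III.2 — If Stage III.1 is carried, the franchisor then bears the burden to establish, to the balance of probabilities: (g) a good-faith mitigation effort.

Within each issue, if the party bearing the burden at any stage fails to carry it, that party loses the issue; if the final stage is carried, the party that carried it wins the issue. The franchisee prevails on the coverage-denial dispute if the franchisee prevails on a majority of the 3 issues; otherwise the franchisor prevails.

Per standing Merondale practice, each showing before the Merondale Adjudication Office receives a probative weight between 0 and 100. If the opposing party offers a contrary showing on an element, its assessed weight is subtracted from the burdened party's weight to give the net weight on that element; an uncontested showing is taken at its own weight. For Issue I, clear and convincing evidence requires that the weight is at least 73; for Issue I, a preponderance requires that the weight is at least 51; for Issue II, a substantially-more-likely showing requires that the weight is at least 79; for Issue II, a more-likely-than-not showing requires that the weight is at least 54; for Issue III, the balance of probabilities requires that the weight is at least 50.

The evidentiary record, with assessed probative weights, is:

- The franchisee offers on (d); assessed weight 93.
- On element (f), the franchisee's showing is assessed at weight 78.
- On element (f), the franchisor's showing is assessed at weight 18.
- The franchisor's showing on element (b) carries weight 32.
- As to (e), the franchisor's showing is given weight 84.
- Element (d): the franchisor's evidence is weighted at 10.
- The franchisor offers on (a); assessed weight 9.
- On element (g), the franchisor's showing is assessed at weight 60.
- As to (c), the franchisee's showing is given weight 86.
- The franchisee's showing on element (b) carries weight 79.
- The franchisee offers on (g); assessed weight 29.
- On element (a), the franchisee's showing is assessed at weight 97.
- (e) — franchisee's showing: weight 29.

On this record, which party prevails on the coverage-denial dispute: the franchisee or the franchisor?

franchisor

— Issue I —
Stage I.1 — burden on franchisee; standard: clear and convincing evidence (weight is at least 73).
    (a): 97 − 9 = 88 ≥ 73 [met]
  Stage I.1 is satisfied; the franchisee continues to bear the burden.
Stage I.2 — burden on franchisee; standard: a preponderance (weight is at least 51).
    (b): 79 − 32 = 47 < 51 [not met]
  Stage I.2 not carried; the franchisee fails its burden.
The franchisor prevails on this issue.
— Issue II —
Stage II.1 — burden on franchisee; standard: a substantially-more-likely showing (weight is at least 79).
    (c): 86 ≥ 79 [met]
    (d): 93 − 10 = 83 ≥ 79 [met]
  Stage II.1 carried; the burden shifts to the franchisor.
Stage II.2 — burden on franchisor; standard: a more-likely-than-not showing (weight is at least 54).
    (e): 84 − 29 = 55 ≥ 54 [met]
  The franchisor carries the last stage.
With every stage satisfied, the franchisor prevails on this issue.
— Issue III —
At Stage III.1 the franchisee must meet the balance of probabilities (weight is at least 50): on (f) the weight is 78 less the opposing 18 gives net 60, which does reach 50, so (f) meets the standard.
  All elements met. The burden passes to the franchisor.
At Stage III.2 the franchisor must meet the balance of probabilities (weight is at least 50): on (g) the weight is 60 less the opposing 29 gives net 31, < 50, so (g) does not meet the standard.
  Not every element is met, so the franchisor fails to carry Stage III.2.
The analysis ends at Stage III.2; the franchisee prevails on this issue.
Per-issue: Issue I → franchisor; Issue II → franchisor; Issue III → franchisee. The franchisee must prevail on a majority of issues; overall, the franchisor prevails.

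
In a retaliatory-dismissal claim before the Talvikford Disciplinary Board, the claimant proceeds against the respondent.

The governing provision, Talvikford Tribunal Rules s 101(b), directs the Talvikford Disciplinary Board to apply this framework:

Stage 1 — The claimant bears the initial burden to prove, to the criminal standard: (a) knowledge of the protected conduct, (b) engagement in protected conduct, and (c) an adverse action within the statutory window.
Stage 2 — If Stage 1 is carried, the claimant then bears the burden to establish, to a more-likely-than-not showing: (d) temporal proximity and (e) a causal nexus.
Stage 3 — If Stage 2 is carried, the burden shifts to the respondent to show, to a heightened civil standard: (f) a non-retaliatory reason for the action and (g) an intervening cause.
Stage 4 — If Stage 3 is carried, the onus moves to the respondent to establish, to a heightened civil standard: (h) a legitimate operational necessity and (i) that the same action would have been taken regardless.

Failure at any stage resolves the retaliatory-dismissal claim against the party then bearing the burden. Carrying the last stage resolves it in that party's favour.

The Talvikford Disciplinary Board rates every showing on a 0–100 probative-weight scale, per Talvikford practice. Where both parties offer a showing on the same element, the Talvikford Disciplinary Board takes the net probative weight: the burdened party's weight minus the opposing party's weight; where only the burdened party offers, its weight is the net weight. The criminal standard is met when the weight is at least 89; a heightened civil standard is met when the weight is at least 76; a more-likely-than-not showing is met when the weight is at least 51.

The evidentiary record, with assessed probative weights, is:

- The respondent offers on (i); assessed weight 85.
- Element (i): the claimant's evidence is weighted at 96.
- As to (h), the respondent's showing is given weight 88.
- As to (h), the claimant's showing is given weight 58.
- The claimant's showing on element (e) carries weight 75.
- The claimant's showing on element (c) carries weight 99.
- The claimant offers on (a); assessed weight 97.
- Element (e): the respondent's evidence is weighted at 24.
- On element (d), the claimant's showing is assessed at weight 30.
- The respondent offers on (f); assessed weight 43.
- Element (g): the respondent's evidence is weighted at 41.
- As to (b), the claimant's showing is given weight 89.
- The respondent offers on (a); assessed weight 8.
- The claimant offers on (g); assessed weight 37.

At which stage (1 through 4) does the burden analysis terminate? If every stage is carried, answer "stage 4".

Stage 1 — burden on claimant; standard: the criminal standard (weight is at least 89).
    (a): 97 − 8 = 89 ≥ 89 [met]
    (b): 89 ≥ 89 [met]
    (c): 99 ≥ 89 [met]
  Stage 1 is satisfied; the claimant continues to bear the burden.
Stage 2 — burden on claimant; standard: a more-likely-than-not showing (weight is at least 51).
    (d): 30 < 51 [not met]
    (e): 75 − 24 = 51 ≥ 51 [met]
  Stage 2 not carried; the claimant fails its burden.
The respondent prevails.

stage 2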